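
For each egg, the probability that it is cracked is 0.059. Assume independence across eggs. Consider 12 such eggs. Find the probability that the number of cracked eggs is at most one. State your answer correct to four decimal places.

0.8447

X ~ Binomial(12, 0.059); P(X ≤ 1) = Σ C(12,k) p^k (1−p)^(12−k) over k:
  k=0: C(12,0)·0.059^0·0.941^12 = 0.482032
  k=1: C(12,1)·0.059^1·0.941^11 = 0.362676
Total = 0.844708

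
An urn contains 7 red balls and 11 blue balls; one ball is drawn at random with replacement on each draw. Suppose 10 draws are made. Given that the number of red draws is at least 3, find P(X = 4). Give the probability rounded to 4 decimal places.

0.3073

X ~ Binomial(10, 0.388889). Want P(X=4 | X≥3) = P(X=4) / P(X≥3).
P(X=4) = C(10,4)·0.388889^4·0.611111^6 = 0.250174
P(X≥3) = 1 − 0.007264 − 0.046228 − 0.132381 = 0.814127
Ratio = 0.250174 / 0.814127 = 0.307292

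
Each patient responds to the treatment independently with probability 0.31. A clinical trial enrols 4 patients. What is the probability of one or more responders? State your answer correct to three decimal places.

P(at least one) = 1 − P(none) = 1 − (1 − 0.31)^4
= 1 − 0.22667 = 0.77333

0.773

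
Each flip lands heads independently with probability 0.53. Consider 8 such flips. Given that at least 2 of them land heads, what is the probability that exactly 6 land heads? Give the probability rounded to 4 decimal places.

X ~ Binomial(8, 0.53). Want P(X=6 | X≥2) = P(X=6) / P(X≥2).
P(X=6) = C(8,6)·0.53^6·0.47^2 = 0.137091
P(X≥2) = 1 − 0.002381 − 0.021481 = 0.976138
Ratio = 0.137091 / 0.976138 = 0.140442

0.1404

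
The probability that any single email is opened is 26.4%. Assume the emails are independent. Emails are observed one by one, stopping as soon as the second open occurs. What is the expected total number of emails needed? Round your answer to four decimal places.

Y = total emails until the second success; negative binomial with r=2, p=0.264.
E[Y] = r / p = 2 / 0.264 = 7.575758

7.5758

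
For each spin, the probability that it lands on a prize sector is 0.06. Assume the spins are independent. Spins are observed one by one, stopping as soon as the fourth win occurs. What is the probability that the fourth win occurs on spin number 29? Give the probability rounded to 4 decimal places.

Y = trial on which the fourth success occurs; negative binomial, r=4, p=0.06.
P(Y=29) = C(28,3) · p^4 · (1−p)^25
= 3276 · 1.296e-05 · 0.21291 = 0.009040

0.0090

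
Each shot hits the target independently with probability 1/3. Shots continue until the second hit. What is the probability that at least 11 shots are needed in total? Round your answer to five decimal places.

0.10405

Needing more than 10 shots ⇔ fewer than 2 successes in the first 10. With X ~ Binomial(10, 0.333333), P(Y > 10) = P(X ≤ 1).
  k=0: C(10,0)·0.333333^0·0.666667^10 = 0.0173415
  k=1: C(10,1)·0.333333^1·0.666667^9 = 0.0867076
P(X ≤ 1) = 0.1040492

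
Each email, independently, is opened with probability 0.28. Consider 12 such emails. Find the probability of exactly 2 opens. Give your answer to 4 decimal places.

0.1937

X ~ Binomial(n=12, p=0.28).
P(X=2) = C(12,2) · p^2 · (1−p)^10
= 66 · 0.0784 · 0.037439 = 0.193725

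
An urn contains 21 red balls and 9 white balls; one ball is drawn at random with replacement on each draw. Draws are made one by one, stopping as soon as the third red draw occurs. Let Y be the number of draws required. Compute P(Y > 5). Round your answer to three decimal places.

Needing more than 5 draws ⇔ fewer than 3 successes in the first 5. With X ~ Binomial(5, 0.70), P(Y > 5) = P(X ≤ 2).
  k=0: C(5,0)·0.70^0·0.30^5 = 0.00243
  k=1: C(5,1)·0.70^1·0.30^4 = 0.02835
  k=2: C(5,2)·0.70^2·0.30^3 = 0.13230
P(X ≤ 2) = 0.16308

0.163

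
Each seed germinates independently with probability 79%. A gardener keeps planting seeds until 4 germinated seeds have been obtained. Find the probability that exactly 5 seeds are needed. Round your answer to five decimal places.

0.32718

Y = trial on which the fourth success occurs; negative binomial, r=4, p=0.79.
P(Y=5) = C(4,3) · p^4 · (1−p)^1
= 4 · 0.3895 · 0.21 = 0.3271807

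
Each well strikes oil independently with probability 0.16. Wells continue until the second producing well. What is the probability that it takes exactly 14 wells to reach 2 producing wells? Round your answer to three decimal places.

0.041

Y = trial on which the second success occurs; negative binomial, r=2, p=0.16.
P(Y=14) = C(13,1) · p^2 · (1−p)^12
= 13 · 0.0256 · 0.12341 = 0.04107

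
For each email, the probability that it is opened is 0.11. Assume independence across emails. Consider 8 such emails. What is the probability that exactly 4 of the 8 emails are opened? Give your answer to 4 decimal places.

X ~ Binomial(n=8, p=0.11).
P(X=4) = C(8,4) · p^4 · (1−p)^4
= 70 · 0.00014641 · 0.62742 = 0.006430

0.0064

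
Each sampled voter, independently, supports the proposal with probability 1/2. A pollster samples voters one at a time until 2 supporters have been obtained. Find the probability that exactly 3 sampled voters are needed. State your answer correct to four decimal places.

0.2500

Y = trial on which the second success occurs; negative binomial, r=2, p=0.50.
P(Y=3) = C(2,1) · p^2 · (1−p)^1
= 2 · 0.25 · 0.5 = 0.250000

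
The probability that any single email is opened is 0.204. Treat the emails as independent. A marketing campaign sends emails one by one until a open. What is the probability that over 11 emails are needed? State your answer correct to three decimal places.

Y = number of emails to the first success; geometric, p = 0.204.
P(Y > 11) = P(first 11 all fail) = (1−p)^11 = 0.08129

0.081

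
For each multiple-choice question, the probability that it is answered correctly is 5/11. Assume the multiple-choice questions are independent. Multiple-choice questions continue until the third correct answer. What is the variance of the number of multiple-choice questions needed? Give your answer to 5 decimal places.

Y = total multiple-choice questions until the third success; negative binomial with r=3, p=0.454545.
Var(Y) = r(1−p)/p² = 3·0.545455 / 0.454545² = 7.9200000

7.92000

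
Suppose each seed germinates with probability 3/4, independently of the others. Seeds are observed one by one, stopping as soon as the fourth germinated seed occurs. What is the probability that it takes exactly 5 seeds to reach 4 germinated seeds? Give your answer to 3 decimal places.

0.316

Y = trial on which the fourth success occurs; negative binomial, r=4, p=0.75.
P(Y=5) = C(4,3) · p^4 · (1−p)^1
= 4 · 0.31641 · 0.25 = 0.31641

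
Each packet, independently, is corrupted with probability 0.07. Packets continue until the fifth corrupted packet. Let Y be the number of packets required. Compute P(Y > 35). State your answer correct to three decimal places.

Needing more than 35 packets ⇔ fewer than 5 successes in the first 35. With X ~ Binomial(35, 0.07), P(Y > 35) = P(X ≤ 4).
  k=0: C(35,0)·0.07^0·0.93^35 = 0.07887
  k=1: C(35,1)·0.07^1·0.93^34 = 0.20777
  k=2: C(35,2)·0.07^2·0.93^33 = 0.26586
  k=3: C(35,3)·0.07^3·0.93^32 = 0.22012
  k=4: C(35,4)·0.07^4·0.93^31 = 0.13254
P(X ≤ 4) = 0.90516

0.905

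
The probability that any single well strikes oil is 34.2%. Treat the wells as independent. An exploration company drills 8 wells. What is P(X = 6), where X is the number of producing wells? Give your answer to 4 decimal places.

X ~ Binomial(n=8, p=0.342).
P(X=6) = C(8,6) · p^6 · (1−p)^2
= 28 · 0.0016001 · 0.43296 = 0.019398

0.0194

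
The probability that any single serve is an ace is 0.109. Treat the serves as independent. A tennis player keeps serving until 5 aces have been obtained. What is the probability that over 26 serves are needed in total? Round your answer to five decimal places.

0.85342

Needing more than 26 serves ⇔ fewer than 5 successes in the first 26. With X ~ Binomial(26, 0.109), P(Y > 26) = P(X ≤ 4).
  k=0: C(26,0)·0.109^0·0.891^26 = 0.0497531
  k=1: C(26,1)·0.109^1·0.891^25 = 0.1582495
  k=2: C(26,2)·0.109^2·0.891^24 = 0.2419921
  k=3: C(26,3)·0.109^3·0.891^23 = 0.2368318
  k=4: C(26,4)·0.109^4·0.891^22 = 0.1665930
P(X ≤ 4) = 0.8534196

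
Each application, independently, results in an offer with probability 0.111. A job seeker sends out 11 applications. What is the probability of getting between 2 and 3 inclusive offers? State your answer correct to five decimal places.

0.32307

X ~ Binomial(11, 0.111); P(2 ≤ X ≤ 3) = Σ C(11,k) p^k (1−p)^(11−k) over k:
  k=2: C(11,2)·0.111^2·0.889^9 = 0.2350306
  k=3: C(11,3)·0.111^3·0.889^8 = 0.0880374
Total = 0.3230680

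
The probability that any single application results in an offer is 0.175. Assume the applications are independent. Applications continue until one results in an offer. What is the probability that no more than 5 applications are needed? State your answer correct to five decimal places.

Y = number of applications to the first success; geometric, p = 0.175.
P(Y ≤ 5) = 1 − (1−p)^5 = 1 − 0.3821816 = 0.6178184

0.61782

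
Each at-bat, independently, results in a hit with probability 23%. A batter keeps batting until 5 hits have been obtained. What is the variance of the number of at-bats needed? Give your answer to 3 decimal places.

Y = total at-bats until the fifth success; negative binomial with r=5, p=0.23.
Var(Y) = r(1−p)/p² = 5·0.77 / 0.23² = 72.77883

72.779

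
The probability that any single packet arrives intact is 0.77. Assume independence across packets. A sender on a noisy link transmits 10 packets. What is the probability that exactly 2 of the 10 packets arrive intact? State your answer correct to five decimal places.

0.00021

X ~ Binomial(n=10, p=0.77).
P(X=2) = C(10,2) · p^2 · (1−p)^8
= 45 · 0.5929 · 7.8311e-06 = 0.0002089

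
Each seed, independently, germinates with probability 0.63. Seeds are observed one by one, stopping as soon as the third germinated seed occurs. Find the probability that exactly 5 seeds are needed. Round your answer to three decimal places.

Y = trial on which the third success occurs; negative binomial, r=3, p=0.63.
P(Y=5) = C(4,2) · p^3 · (1−p)^2
= 6 · 0.25005 · 0.1369 = 0.20539

0.205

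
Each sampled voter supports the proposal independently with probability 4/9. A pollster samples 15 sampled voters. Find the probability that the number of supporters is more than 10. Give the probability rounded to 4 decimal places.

0.0230

X ~ Binomial(15, 0.444444); P(X ≥ 11) = Σ C(15,k) p^k (1−p)^(15−k) over k:
  k=11: C(15,11)·0.444444^11·0.555556^4 = 0.017379
  k=12: C(15,12)·0.444444^12·0.555556^3 = 0.004635
  k=13: C(15,13)·0.444444^13·0.555556^2 = 0.000856
  k=14: C(15,14)·0.444444^14·0.555556^1 = 0.000098
  k=15: C(15,15)·0.444444^15·0.555556^0 = 0.000005
Total = 0.022973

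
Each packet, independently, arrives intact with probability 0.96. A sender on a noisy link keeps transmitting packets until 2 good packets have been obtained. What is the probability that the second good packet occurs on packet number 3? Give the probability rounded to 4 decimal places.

0.0737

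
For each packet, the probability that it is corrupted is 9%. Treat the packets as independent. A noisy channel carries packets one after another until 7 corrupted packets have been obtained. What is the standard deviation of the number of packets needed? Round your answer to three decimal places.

Y = total packets until the seventh success; negative binomial with r=7, p=0.09.
SD(Y) = √[r(1−p)/p²] = √(786.41975) = 28.04318

28.043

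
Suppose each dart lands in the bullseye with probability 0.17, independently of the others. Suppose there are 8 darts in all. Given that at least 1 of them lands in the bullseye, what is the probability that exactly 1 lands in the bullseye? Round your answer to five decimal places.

X ~ Binomial(8, 0.17). Want P(X=1 | X≥1) = P(X=1) / P(X≥1).
P(X=1) = C(8,1)·0.17^1·0.83^7 = 0.3690503
P(X≥1) = 1 − 0.2252292 = 0.7747708
Ratio = 0.3690503 / 0.7747708 = 0.4763348

0.47633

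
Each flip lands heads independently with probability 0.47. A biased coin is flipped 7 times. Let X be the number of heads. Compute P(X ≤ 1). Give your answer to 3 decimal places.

0.085

X ~ Binomial(7, 0.47); P(X ≤ 1) = Σ C(7,k) p^k (1−p)^(7−k) over k:
  k=0: C(7,0)·0.47^0·0.53^7 = 0.01175
  k=1: C(7,1)·0.47^1·0.53^6 = 0.07292
Total = 0.08467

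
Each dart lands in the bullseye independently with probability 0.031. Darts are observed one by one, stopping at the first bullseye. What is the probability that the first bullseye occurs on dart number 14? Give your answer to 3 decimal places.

Geometric (trials to first success), p = 0.031.
P(Y = 14) = (1−p)^13 · p = 0.66406 · 0.031 = 0.02059

0.021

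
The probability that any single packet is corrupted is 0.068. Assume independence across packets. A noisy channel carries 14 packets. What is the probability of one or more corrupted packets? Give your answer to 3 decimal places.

P(at least one) = 1 − P(none) = 1 − (1 − 0.068)^14
= 1 − 0.37310 = 0.62690

0.627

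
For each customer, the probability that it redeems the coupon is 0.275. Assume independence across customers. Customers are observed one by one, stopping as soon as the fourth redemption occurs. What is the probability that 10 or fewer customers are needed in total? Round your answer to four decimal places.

0.2852

Finishing within 10 customers ⇔ at least 4 successes in the first 10. With X ~ Binomial(10, 0.275), P(Y ≤ 10) = 1 − P(X ≤ 3).
  k=0: C(10,0)·0.275^0·0.725^10 = 0.040122
  k=1: C(10,1)·0.275^1·0.725^9 = 0.152186
  k=2: C(10,2)·0.275^2·0.725^8 = 0.259766
  k=3: C(10,3)·0.275^3·0.725^7 = 0.262752
1 − 0.714825 = 0.285175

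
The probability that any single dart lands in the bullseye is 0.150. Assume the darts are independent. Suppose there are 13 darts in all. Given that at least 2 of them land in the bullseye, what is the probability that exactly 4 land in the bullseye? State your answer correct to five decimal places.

0.13933

X ~ Binomial(13, 0.15). Want P(X=4 | X≥2) = P(X=4) / P(X≥2).
P(X=4) = C(13,4)·0.15^4·0.85^9 = 0.0838381
P(X≥2) = 1 − 0.1209055 − 0.2773714 = 0.6017231
Ratio = 0.0838381 / 0.6017231 = 0.1393300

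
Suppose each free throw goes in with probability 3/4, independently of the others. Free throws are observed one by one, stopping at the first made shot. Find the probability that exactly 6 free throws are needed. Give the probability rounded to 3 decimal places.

0.001

Geometric (trials to first success), p = 0.75.
P(Y = 6) = (1−p)^5 · p = 0.00097656 · 0.75 = 0.00073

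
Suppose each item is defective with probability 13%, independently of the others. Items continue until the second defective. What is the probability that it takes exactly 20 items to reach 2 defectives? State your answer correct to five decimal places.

0.02618

Y = trial on which the second success occurs; negative binomial, r=2, p=0.13.
P(Y=20) = C(19,1) · p^2 · (1−p)^18
= 19 · 0.0169 · 0.081535 = 0.0261810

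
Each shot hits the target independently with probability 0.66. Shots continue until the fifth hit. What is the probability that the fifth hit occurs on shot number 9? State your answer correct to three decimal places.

0.117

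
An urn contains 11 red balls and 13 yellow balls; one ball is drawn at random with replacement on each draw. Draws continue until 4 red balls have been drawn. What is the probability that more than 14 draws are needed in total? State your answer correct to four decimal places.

Needing more than 14 draws ⇔ fewer than 4 successes in the first 14. With X ~ Binomial(14, 0.458333), P(Y > 14) = P(X ≤ 3).
  k=0: C(14,0)·0.458333^0·0.541667^14 = 0.000187
  k=1: C(14,1)·0.458333^1·0.541667^13 = 0.002217
  k=2: C(14,2)·0.458333^2·0.541667^12 = 0.012195
  k=3: C(14,3)·0.458333^3·0.541667^11 = 0.041276
P(X ≤ 3) = 0.055876

0.0559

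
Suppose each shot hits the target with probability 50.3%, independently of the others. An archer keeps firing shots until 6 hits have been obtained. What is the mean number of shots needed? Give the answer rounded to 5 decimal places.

11.92843

Y = total shots until the sixth success; negative binomial with r=6, p=0.503.
E[Y] = r / p = 6 / 0.503 = 11.9284294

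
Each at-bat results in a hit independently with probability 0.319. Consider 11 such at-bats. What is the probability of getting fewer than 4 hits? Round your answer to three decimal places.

0.514

X ~ Binomial(11, 0.319); P(X ≤ 3) = Σ C(11,k) p^k (1−p)^(11−k) over k:
  k=0: C(11,0)·0.319^0·0.681^11 = 0.01461
  k=1: C(11,1)·0.319^1·0.681^10 = 0.07528
  k=2: C(11,2)·0.319^2·0.681^9 = 0.17631
  k=3: C(11,3)·0.319^3·0.681^8 = 0.24776
Total = 0.51395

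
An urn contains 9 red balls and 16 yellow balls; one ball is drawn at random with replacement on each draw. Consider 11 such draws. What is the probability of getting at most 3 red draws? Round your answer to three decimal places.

0.398

X ~ Binomial(11, 0.36); P(X ≤ 3) = Σ C(11,k) p^k (1−p)^(11−k) over k:
  k=0: C(11,0)·0.36^0·0.64^11 = 0.00738
  k=1: C(11,1)·0.36^1·0.64^10 = 0.04566
  k=2: C(11,2)·0.36^2·0.64^9 = 0.12841
  k=3: C(11,3)·0.36^3·0.64^8 = 0.21669
Total = 0.39813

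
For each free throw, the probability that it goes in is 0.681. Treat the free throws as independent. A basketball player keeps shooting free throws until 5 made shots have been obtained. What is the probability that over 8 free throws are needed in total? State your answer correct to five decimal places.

0.22995

Needing more than 8 free throws ⇔ fewer than 5 successes in the first 8. With X ~ Binomial(8, 0.681), P(Y > 8) = P(X ≤ 4).
  k=0: C(8,0)·0.681^0·0.319^8 = 0.0001072
  k=1: C(8,1)·0.681^1·0.319^7 = 0.0018314
  k=2: C(8,2)·0.681^2·0.319^6 = 0.0136835
  k=3: C(8,3)·0.681^3·0.319^5 = 0.0584229
  k=4: C(8,4)·0.681^4·0.319^4 = 0.1559011
P(X ≤ 4) = 0.2299460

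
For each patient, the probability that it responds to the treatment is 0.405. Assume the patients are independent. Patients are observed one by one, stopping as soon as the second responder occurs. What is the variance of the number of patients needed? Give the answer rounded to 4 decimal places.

Y = total patients until the second success; negative binomial with r=2, p=0.405.
Var(Y) = r(1−p)/p² = 2·0.595 / 0.405² = 7.254992

7.2550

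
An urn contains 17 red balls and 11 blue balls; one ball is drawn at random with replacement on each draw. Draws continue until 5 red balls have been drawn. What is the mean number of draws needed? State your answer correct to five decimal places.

Y = total draws until the fifth success; negative binomial with r=5, p=0.607143.
E[Y] = r / p = 5 / 0.607143 = 8.2352941

8.23529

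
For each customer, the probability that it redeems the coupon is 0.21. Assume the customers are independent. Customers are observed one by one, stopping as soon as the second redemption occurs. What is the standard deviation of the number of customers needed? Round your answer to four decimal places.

5.9856

Y = total customers until the second success; negative binomial with r=2, p=0.21.
SD(Y) = √[r(1−p)/p²] = √(35.827664) = 5.985621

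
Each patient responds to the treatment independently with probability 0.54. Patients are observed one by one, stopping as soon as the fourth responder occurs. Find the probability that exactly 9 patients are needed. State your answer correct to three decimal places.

Y = trial on which the fourth success occurs; negative binomial, r=4, p=0.54.
P(Y=9) = C(8,3) · p^4 · (1−p)^5
= 56 · 0.085031 · 0.020596 = 0.09807

0.098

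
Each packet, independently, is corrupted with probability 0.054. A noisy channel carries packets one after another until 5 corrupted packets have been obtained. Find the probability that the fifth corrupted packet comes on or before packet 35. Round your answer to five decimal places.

0.03859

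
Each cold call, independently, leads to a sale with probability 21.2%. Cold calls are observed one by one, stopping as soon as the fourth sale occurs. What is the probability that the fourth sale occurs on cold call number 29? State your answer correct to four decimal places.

0.0171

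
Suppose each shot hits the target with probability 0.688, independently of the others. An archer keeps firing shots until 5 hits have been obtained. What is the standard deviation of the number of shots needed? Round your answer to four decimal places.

1.8154

Y = total shots until the fifth success; negative binomial with r=5, p=0.688.
SD(Y) = √[r(1−p)/p²] = √(3.295700) = 1.815406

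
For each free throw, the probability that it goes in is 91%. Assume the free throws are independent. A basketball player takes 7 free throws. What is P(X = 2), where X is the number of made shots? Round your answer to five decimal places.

0.00010

X ~ Binomial(n=7, p=0.91).
P(X=2) = C(7,2) · p^2 · (1−p)^5
= 21 · 0.8281 · 5.9049e-06 = 0.0001027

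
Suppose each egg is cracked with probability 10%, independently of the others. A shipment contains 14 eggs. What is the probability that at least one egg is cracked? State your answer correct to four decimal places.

P(at least one) = 1 − P(none) = 1 − (1 − 0.10)^14
= 1 − 0.228768 = 0.771232

0.7712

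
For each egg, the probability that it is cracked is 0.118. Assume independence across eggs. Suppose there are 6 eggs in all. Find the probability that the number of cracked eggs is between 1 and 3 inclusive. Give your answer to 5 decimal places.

X ~ Binomial(6, 0.118); P(1 ≤ X ≤ 3) = Σ C(6,k) p^k (1−p)^(6−k) over k:
  k=1: C(6,1)·0.118^1·0.882^5 = 0.3778994
  k=2: C(6,2)·0.118^2·0.882^4 = 0.1263949
  k=3: C(6,3)·0.118^3·0.882^3 = 0.0225466
Total = 0.5268409

0.52684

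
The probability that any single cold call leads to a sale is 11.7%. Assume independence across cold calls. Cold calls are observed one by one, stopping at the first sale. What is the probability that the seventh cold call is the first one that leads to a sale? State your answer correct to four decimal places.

0.0555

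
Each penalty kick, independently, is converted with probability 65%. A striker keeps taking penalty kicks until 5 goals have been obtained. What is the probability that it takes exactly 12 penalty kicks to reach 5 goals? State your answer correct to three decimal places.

0.025

Y = trial on which the fifth success occurs; negative binomial, r=5, p=0.65.
P(Y=12) = C(11,4) · p^5 · (1−p)^7
= 330 · 0.11603 · 0.00064339 = 0.02464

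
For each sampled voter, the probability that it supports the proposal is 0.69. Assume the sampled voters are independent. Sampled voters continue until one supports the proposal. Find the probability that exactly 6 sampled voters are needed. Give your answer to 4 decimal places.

Geometric (trials to first success), p = 0.69.
P(Y = 6) = (1−p)^5 · p = 0.0028629 · 0.69 = 0.001975

0.0020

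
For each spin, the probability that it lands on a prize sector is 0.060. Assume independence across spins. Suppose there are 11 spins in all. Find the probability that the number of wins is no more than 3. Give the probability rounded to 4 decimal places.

X ~ Binomial(11, 0.06); P(X ≤ 3) = Σ C(11,k) p^k (1−p)^(11−k) over k:
  k=0: C(11,0)·0.06^0·0.94^11 = 0.506298
  k=1: C(11,1)·0.06^1·0.94^10 = 0.355486
  k=2: C(11,2)·0.06^2·0.94^9 = 0.113453
  k=3: C(11,3)·0.06^3·0.94^8 = 0.021725
Total = 0.996962

0.9970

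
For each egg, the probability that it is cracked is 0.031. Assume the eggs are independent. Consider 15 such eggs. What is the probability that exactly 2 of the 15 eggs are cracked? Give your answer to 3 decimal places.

X ~ Binomial(n=15, p=0.031).
P(X=2) = C(15,2) · p^2 · (1−p)^13
= 105 · 0.000961 · 0.66406 = 0.06701

0.067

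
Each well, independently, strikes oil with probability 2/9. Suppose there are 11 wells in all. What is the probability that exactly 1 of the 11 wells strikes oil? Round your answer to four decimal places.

0.1980

X ~ Binomial(n=11, p=0.222222).
P(X=1) = C(11,1) · p^1 · (1−p)^10
= 11 · 0.22222 · 0.081013 = 0.198032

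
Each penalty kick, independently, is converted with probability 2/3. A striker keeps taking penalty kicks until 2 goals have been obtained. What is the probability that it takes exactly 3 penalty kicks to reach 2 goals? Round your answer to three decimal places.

Y = trial on which the second success occurs; negative binomial, r=2, p=0.666667.
P(Y=3) = C(2,1) · p^2 · (1−p)^1
= 2 · 0.44444 · 0.33333 = 0.29630

0.296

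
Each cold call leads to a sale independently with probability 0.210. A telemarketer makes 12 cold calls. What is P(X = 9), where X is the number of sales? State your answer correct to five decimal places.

0.00009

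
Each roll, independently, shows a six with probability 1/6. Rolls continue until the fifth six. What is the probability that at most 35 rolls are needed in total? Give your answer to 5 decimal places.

0.71568

Finishing within 35 rolls ⇔ at least 5 successes in the first 35. With X ~ Binomial(35, 0.166667), P(Y ≤ 35) = 1 − P(X ≤ 4).
  k=0: C(35,0)·0.166667^0·0.833333^35 = 0.0016930
  k=1: C(35,1)·0.166667^1·0.833333^34 = 0.0118510
  k=2: C(35,2)·0.166667^2·0.833333^33 = 0.0402933
  k=3: C(35,3)·0.166667^3·0.833333^32 = 0.0886454
  k=4: C(35,4)·0.166667^4·0.833333^31 = 0.1418326
1 − 0.2843153 = 0.7156847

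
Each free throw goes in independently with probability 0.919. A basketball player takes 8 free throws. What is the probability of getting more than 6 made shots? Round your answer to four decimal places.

0.8675

X ~ Binomial(8, 0.919); P(X ≥ 7) = Σ C(8,k) p^k (1−p)^(8−k) over k:
  k=7: C(8,7)·0.919^7·0.081^1 = 0.358743
  k=8: C(8,8)·0.919^8·0.081^0 = 0.508773
Total = 0.867516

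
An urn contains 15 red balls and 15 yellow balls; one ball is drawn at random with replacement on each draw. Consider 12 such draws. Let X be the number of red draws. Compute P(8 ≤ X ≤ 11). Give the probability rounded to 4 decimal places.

X ~ Binomial(12, 0.50); P(8 ≤ X ≤ 11) = Σ C(12,k) p^k (1−p)^(12−k) over k:
  k=8: C(12,8)·0.50^8·0.50^4 = 0.120850
  k=9: C(12,9)·0.50^9·0.50^3 = 0.053711
  k=10: C(12,10)·0.50^10·0.50^2 = 0.016113
  k=11: C(12,11)·0.50^11·0.50^1 = 0.002930
Total = 0.193604

0.1936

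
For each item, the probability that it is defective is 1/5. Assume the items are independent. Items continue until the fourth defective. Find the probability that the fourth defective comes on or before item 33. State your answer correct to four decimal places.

0.9192

Finishing within 33 items ⇔ at least 4 successes in the first 33. With X ~ Binomial(33, 0.20), P(Y ≤ 33) = 1 − P(X ≤ 3).
  k=0: C(33,0)·0.20^0·0.80^33 = 0.000634
  k=1: C(33,1)·0.20^1·0.80^32 = 0.005229
  k=2: C(33,2)·0.20^2·0.80^31 = 0.020916
  k=3: C(33,3)·0.20^3·0.80^30 = 0.054034
1 − 0.080813 = 0.919187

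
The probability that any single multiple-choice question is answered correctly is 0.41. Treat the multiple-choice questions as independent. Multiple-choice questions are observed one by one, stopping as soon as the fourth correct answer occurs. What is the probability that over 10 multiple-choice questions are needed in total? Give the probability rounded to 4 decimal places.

Needing more than 10 multiple-choice questions ⇔ fewer than 4 successes in the first 10. With X ~ Binomial(10, 0.41), P(Y > 10) = P(X ≤ 3).
  k=0: C(10,0)·0.41^0·0.59^10 = 0.005111
  k=1: C(10,1)·0.41^1·0.59^9 = 0.035518
  k=2: C(10,2)·0.41^2·0.59^8 = 0.111070
  k=3: C(10,3)·0.41^3·0.59^7 = 0.205824
P(X ≤ 3) = 0.357524

0.3575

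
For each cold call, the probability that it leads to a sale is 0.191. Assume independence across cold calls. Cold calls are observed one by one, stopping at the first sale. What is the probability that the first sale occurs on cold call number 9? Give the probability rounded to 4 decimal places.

0.0350

Geometric (trials to first success), p = 0.191.
P(Y = 9) = (1−p)^8 · p = 0.18348 · 0.191 = 0.035045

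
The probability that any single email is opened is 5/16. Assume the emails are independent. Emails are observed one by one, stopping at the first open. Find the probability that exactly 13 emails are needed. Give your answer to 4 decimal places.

Geometric (trials to first success), p = 0.3125.
P(Y = 13) = (1−p)^12 · p = 0.01115 · 0.3125 = 0.003484

0.0035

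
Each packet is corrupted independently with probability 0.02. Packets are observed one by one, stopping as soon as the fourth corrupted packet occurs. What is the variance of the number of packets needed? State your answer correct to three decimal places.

9800.000

Y = total packets until the fourth success; negative binomial with r=4, p=0.02.
Var(Y) = r(1−p)/p² = 4·0.98 / 0.02² = 9800.00000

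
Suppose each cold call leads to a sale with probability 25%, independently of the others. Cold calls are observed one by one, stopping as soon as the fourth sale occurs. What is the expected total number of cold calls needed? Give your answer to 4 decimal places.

16.0000

Y = total cold calls until the fourth success; negative binomial with r=4, p=0.25.
E[Y] = r / p = 4 / 0.25 = 16.000000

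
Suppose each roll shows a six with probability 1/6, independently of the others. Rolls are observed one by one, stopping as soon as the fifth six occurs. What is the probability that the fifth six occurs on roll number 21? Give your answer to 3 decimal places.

0.034

Y = trial on which the fifth success occurs; negative binomial, r=5, p=0.166667.
P(Y=21) = C(20,4) · p^5 · (1−p)^16
= 4845 · 0.0001286 · 0.054088 = 0.03370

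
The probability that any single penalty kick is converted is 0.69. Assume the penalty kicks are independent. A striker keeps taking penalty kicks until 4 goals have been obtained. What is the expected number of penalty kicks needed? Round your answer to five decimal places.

Y = total penalty kicks until the fourth success; negative binomial with r=4, p=0.69.
E[Y] = r / p = 4 / 0.69 = 5.7971014

5.79710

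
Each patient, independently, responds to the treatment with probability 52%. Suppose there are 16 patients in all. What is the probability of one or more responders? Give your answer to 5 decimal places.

P(at least one) = 1 − P(none) = 1 − (1 − 0.52)^16
= 1 − 0.0000079 = 0.9999921

0.99999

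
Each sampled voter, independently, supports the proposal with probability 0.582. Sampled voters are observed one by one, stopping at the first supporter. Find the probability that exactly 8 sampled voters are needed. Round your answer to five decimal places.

0.00130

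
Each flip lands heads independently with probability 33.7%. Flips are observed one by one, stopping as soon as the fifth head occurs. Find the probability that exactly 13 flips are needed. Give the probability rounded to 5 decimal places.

Y = trial on which the fifth success occurs; negative binomial, r=5, p=0.337.
P(Y=13) = C(12,4) · p^5 · (1−p)^8
= 495 · 0.0043466 · 0.037334 = 0.0803273

0.08033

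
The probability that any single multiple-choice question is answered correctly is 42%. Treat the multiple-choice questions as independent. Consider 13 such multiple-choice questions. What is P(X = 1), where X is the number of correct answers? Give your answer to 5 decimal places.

0.00791

X ~ Binomial(n=13, p=0.42).
P(X=1) = C(13,1) · p^1 · (1−p)^12
= 13 · 0.42 · 0.0014492 = 0.0079128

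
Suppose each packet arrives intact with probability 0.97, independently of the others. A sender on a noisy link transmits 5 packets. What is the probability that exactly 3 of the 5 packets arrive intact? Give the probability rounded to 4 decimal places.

0.0082

X ~ Binomial(n=5, p=0.97).
P(X=3) = C(5,3) · p^3 · (1−p)^2
= 10 · 0.91267 · 0.0009 = 0.008214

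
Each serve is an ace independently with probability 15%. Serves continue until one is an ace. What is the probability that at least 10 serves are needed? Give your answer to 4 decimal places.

0.2316

Y = number of serves to the first success; geometric, p = 0.15.
P(Y > 9) = P(first 9 all fail) = (1−p)^9 = 0.231617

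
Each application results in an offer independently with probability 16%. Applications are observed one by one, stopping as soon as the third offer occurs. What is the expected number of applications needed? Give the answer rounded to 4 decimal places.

Y = total applications until the third success; negative binomial with r=3, p=0.16.
E[Y] = r / p = 3 / 0.16 = 18.750000

18.7500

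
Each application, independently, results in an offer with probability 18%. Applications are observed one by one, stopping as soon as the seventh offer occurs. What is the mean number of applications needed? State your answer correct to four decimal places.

Y = total applications until the seventh success; negative binomial with r=7, p=0.18.
E[Y] = r / p = 7 / 0.18 = 38.888889

38.8889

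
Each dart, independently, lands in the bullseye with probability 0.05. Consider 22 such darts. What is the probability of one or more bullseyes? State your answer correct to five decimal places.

0.67647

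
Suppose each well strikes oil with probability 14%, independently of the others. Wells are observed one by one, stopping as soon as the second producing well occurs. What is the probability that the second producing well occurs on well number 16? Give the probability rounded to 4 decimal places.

Y = trial on which the second success occurs; negative binomial, r=2, p=0.14.
P(Y=16) = C(15,1) · p^2 · (1−p)^14
= 15 · 0.0196 · 0.12105 = 0.035590

0.0356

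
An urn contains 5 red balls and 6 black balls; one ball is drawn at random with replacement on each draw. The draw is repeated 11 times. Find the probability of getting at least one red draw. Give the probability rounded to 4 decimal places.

0.9987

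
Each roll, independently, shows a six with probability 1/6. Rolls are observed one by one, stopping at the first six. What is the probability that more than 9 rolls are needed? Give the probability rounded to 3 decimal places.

0.194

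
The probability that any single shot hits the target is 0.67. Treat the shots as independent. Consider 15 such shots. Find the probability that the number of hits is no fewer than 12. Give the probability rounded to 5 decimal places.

X ~ Binomial(15, 0.67); P(X ≥ 12) = Σ C(15,k) p^k (1−p)^(15−k) over k:
  k=12: C(15,12)·0.67^12·0.33^3 = 0.1337984
  k=13: C(15,13)·0.67^13·0.33^2 = 0.0626888
  k=14: C(15,14)·0.67^14·0.33^1 = 0.0181825
  k=15: C(15,15)·0.67^15·0.33^0 = 0.0024611
Total = 0.2171306

0.21713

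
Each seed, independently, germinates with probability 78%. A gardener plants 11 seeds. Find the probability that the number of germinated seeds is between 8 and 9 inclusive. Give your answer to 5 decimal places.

X ~ Binomial(11, 0.78); P(8 ≤ X ≤ 9) = Σ C(11,k) p^k (1−p)^(11−k) over k:
  k=8: C(11,8)·0.78^8·0.22^3 = 0.2407181
  k=9: C(11,9)·0.78^9·0.22^2 = 0.2844851
Total = 0.5252032

0.52520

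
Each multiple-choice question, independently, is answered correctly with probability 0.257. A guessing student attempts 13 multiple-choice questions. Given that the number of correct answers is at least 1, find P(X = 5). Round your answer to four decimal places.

0.1369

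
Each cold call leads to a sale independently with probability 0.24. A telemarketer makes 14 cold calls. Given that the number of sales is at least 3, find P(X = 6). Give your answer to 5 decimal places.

0.09269

X ~ Binomial(14, 0.24). Want P(X=6 | X≥3) = P(X=6) / P(X≥3).
P(X=6) = C(14,6)·0.24^6·0.76^8 = 0.0638751
P(X≥3) = 1 − 0.0214482 − 0.0948235 − 0.1946377 = 0.6890906
Ratio = 0.0638751 / 0.6890906 = 0.0926948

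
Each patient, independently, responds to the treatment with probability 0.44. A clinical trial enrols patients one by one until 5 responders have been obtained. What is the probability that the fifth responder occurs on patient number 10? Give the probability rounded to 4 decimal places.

0.1144

Y = trial on which the fifth success occurs; negative binomial, r=5, p=0.44.
P(Y=10) = C(9,4) · p^5 · (1−p)^5
= 126 · 0.016492 · 0.055073 = 0.114439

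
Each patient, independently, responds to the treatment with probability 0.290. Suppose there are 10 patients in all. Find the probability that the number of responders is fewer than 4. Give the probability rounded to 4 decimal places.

X ~ Binomial(10, 0.29); P(X ≤ 3) = Σ C(10,k) p^k (1−p)^(10−k) over k:
  k=0: C(10,0)·0.29^0·0.71^10 = 0.032552
  k=1: C(10,1)·0.29^1·0.71^9 = 0.132961
  k=2: C(10,2)·0.29^2·0.71^8 = 0.244385
  k=3: C(10,3)·0.29^3·0.71^7 = 0.266185
Total = 0.676084

0.6761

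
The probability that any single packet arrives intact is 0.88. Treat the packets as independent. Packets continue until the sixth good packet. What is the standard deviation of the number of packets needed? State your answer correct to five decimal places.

Y = total packets until the sixth success; negative binomial with r=6, p=0.88.
SD(Y) = √[r(1−p)/p²] = √(0.9297521) = 0.9642365

0.96424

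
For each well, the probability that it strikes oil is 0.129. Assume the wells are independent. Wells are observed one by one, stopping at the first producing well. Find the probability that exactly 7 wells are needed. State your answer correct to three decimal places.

0.056

Geometric (trials to first success), p = 0.129.
P(Y = 7) = (1−p)^6 · p = 0.43663 · 0.129 = 0.05632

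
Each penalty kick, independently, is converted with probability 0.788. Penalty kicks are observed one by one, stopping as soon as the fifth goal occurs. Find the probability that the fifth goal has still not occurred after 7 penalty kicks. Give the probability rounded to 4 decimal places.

0.1693

Needing more than 7 penalty kicks ⇔ fewer than 5 successes in the first 7. With X ~ Binomial(7, 0.788), P(Y > 7) = P(X ≤ 4).
  k=0: C(7,0)·0.788^0·0.212^7 = 0.000019
  k=1: C(7,1)·0.788^1·0.212^6 = 0.000501
  k=2: C(7,2)·0.788^2·0.212^5 = 0.005584
  k=3: C(7,3)·0.788^3·0.212^4 = 0.034593
  k=4: C(7,4)·0.788^4·0.212^3 = 0.128582
P(X ≤ 4) = 0.169279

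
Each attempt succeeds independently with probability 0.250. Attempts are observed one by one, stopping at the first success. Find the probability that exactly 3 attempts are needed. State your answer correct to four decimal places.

0.1406

Geometric (trials to first success), p = 0.25.
P(Y = 3) = (1−p)^2 · p = 0.5625 · 0.25 = 0.140625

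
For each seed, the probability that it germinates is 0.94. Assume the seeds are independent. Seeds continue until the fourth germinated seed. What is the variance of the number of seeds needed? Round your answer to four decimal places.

0.2716

Y = total seeds until the fourth success; negative binomial with r=4, p=0.94.
Var(Y) = r(1−p)/p² = 4·0.06 / 0.94² = 0.271616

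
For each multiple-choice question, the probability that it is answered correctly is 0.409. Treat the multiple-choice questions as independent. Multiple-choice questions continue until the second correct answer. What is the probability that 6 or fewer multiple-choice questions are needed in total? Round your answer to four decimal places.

Finishing within 6 multiple-choice questions ⇔ at least 2 successes in the first 6. With X ~ Binomial(6, 0.409), P(Y ≤ 6) = 1 − P(X ≤ 1).
  k=0: C(6,0)·0.409^0·0.591^6 = 0.042611
  k=1: C(6,1)·0.409^1·0.591^5 = 0.176934
1 − 0.219546 = 0.780454

0.7805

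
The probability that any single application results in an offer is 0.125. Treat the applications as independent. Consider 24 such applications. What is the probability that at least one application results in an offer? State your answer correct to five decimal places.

0.95943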